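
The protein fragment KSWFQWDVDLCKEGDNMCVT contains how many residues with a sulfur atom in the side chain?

Only Cys (C) and Met (M) have a sulfur atom in the side chain.
Matching residues: C11, M17, C18.

3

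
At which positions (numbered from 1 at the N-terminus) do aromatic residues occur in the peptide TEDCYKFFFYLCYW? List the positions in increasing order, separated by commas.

5, 7, 8, 9, 10, 13, 14

F, W, and Y each carry an aromatic ring on the side chain.
Matching residues: Y5, F7, F8, F9, Y10, Y13, W14.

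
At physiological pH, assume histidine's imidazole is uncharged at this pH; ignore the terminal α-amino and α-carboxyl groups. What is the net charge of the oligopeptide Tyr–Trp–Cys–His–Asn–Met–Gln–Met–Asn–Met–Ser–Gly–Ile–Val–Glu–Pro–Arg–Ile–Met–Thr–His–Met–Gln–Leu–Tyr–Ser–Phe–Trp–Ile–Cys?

Near pH 7.4, K and R contribute +1 each, D and E contribute −1 each, and every other side chain (His included, as stated) is uncharged.
Positive (K, R): Arg17 → +1.
Negative (D, E): Glu15 → −1.
Net charge = (+1) + (−1) = 0.

0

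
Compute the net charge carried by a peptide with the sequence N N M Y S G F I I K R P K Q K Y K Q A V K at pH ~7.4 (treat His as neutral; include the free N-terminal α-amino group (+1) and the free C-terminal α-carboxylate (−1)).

The side chains ionized at physiological pH are Lys/Arg (+1) and Asp/Glu (−1); with His treated as neutral, nothing else contributes.
Positive (K, R): K10, R11, K13, K15, K17, K21 → +6.
Negative (D, E): none → −0.
The N-terminus (+1) and C-terminus (−1) cancel.
Net charge = (+6) + (−0) = +6.

+6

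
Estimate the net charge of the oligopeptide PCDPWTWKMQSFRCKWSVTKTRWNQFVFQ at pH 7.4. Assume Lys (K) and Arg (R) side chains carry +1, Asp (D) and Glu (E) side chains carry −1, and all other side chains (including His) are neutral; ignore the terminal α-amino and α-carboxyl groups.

+4

Positive (K, R): K8, R13, K15, K20, R22 → +5.
Negative (D, E): D3 → −1.
Net charge = (+5) + (−1) = +4.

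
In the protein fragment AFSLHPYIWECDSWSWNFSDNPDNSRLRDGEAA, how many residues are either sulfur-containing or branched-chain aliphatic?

4

Sulfur-containing: C, M. Branched-chain aliphatic: I, L, V.
Sulfur-containing residues here: C11 (1).
Branched-chain aliphatic residues here: L4, I8, L27 (3).
The two groups share no amino acid, so total = 1 + 3 = 4.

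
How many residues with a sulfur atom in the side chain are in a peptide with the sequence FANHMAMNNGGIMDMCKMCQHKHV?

The sulfur-bearing residues are cysteine (–SH) and methionine (–S–CH₃).
Matching residues: M5, M7, M13, M15, C16, M18, C19.

7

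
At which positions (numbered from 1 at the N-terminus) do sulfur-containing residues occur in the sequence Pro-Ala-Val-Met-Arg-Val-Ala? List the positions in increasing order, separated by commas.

4

Cysteine (C, thiol) and methionine (M, thioether) are the two sulfur-containing amino acids.
Matching residues: Met4.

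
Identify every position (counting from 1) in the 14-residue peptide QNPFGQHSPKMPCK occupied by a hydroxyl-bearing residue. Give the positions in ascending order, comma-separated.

8

Matching residues: S8.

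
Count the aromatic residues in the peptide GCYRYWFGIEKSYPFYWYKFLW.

F, W, and Y each carry an aromatic ring on the side chain.
Matching residues: Y3, Y5, W6, F7, Y13, F15, Y16, W17, Y18, F20, W22.

11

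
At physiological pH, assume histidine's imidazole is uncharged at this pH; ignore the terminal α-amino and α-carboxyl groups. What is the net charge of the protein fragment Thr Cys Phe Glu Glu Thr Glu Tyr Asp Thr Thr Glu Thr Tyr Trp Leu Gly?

The side chains ionized at physiological pH are Lys/Arg (+1) and Asp/Glu (−1); with His treated as neutral, nothing else contributes.
Positive (K, R): none → +0.
Negative (D, E): Glu4, Glu5, Glu7, Asp9, Glu12 → −5.
Net charge = (+0) + (−5) = −5.

-5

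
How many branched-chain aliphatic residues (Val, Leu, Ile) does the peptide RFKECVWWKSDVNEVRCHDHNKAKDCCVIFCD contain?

Matching residues: V6, V12, V15, V28, I29.

5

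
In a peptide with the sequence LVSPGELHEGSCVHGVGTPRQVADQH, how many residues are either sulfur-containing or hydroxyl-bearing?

Sulfur-containing: C, M. Hydroxyl-bearing: S, T, Y.
Sulfur-containing residues here: C12 (1).
Hydroxyl-bearing residues here: S3, S11, T18 (3).
The two groups share no amino acid, so total = 1 + 3 = 4.

4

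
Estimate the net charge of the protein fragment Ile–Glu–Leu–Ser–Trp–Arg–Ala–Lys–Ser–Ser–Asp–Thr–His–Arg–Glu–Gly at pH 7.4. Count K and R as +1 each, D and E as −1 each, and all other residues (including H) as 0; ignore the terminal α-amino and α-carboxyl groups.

Positive (K, R): Arg6, Lys8, Arg14 → +3.
Negative (D, E): Glu2, Asp11, Glu15 → −3.
Net charge = (+3) + (−3) = 0.

0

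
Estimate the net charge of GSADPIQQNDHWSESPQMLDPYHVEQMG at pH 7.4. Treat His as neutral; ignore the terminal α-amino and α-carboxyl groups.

At pH ~7.4 the Lys and Arg side chains are protonated (+1), the Asp and Glu side chains are deprotonated (−1), and with His taken as neutral all other side chains carry no charge.
Positive (K, R): none → +0.
Negative (D, E): D4, D10, E14, D20, E25 → −5.
Net charge = (+0) + (−5) = −5.

-5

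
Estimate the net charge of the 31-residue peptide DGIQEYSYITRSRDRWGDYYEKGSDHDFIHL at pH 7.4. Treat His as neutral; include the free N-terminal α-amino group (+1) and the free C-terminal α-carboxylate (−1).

-3

At pH ~7.4 the Lys and Arg side chains are protonated (+1), the Asp and Glu side chains are deprotonated (−1), and with His taken as neutral all other side chains carry no charge.
Positive (K, R): R11, R13, R15, K22 → +4.
Negative (D, E): D1, E5, D14, D18, E21, D25, D27 → −7.
The N-terminus (+1) and C-terminus (−1) cancel.
Net charge = (+4) + (−7) = −3.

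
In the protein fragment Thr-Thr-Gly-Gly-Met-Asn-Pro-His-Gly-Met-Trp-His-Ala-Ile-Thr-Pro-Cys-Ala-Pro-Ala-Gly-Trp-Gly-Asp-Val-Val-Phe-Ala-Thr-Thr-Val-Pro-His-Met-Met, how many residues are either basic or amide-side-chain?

Basic: H, K, R. Amide-side-chain: N, Q.
Basic residues here: His8, His12, His33 (3).
Amide-side-chain residues here: Asn6 (1).
The two groups share no amino acid, so total = 3 + 1 = 4.

4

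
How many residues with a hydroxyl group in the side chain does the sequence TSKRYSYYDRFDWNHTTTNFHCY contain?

10

Serine (S), threonine (T), and tyrosine (Y) each carry a hydroxyl group on the side chain.
Matching residues: T1, S2, Y5, S6, Y7, Y8, T16, T17, T18, Y23.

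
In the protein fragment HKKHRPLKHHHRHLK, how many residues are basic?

K, R, and H are the three residues with basic side chains (ε-amine, guanidinium, and imidazole respectively).
Matching residues: H1, K2, K3, H4, R5, K8, H9, H10, H11, R12, H13, K15.

12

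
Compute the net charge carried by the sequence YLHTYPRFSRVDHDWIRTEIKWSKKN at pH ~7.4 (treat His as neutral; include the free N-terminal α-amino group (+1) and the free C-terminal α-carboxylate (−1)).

At pH ~7.4 the Lys and Arg side chains are protonated (+1), the Asp and Glu side chains are deprotonated (−1), and with His taken as neutral all other side chains carry no charge.
Positive (K, R): R7, R10, R17, K21, K24, K25 → +6.
Negative (D, E): D12, D14, E19 → −3.
The N-terminus (+1) and C-terminus (−1) cancel.
Net charge = (+6) + (−3) = +3.

+3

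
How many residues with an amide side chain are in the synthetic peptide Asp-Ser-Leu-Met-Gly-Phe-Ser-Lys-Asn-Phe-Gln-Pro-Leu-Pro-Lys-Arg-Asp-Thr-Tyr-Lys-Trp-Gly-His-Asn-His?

The amide-side-chain residues are Asn (N) and Gln (Q).
Matching residues: Asn9, Gln11, Asn24.

3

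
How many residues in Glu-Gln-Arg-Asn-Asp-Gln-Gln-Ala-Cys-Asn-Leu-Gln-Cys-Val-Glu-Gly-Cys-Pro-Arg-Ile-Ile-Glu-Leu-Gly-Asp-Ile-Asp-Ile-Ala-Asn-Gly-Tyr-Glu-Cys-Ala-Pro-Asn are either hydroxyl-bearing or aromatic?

Hydroxyl-bearing: S, T, Y. Aromatic: F, W, Y.
Hydroxyl-bearing residues here: Tyr32 (1).
Aromatic residues here: Tyr32 (1).
Y is in both groups, so the 1 Y residue must not be double-counted.
Total = 1 + 1 − 1 = 1.

1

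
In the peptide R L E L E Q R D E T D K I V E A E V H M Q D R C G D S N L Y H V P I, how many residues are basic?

K, R, and H are the three residues with basic side chains (ε-amine, guanidinium, and imidazole respectively).
Matching residues: R1, R7, K12, H19, R23, H31.

6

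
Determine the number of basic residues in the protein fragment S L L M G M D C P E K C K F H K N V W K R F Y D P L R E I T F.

7

Lysine (K), arginine (R), and histidine (H) have basic, nitrogen-containing side chains.
Matching residues: K11, K13, H15, K16, K20, R21, R27.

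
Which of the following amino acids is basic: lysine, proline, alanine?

The basic amino acids are Lys (K), Arg (R), and His (H).
Of the listed options, only lysine belongs to this group.

lysine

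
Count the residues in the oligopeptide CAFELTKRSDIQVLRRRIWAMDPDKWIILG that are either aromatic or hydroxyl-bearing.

Aromatic: F, W, Y. Hydroxyl-bearing: S, T, Y.
Aromatic residues here: F3, W19, W26 (3).
Hydroxyl-bearing residues here: T6, S9 (2).
(Y belongs to both groups, but none appear in this sequence.) Total = 3 + 2 = 5.

5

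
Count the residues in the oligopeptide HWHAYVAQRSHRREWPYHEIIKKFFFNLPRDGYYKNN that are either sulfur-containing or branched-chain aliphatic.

4

Sulfur-containing: C, M. Branched-chain aliphatic: I, L, V.
Sulfur-containing residues here: none (0).
Branched-chain aliphatic residues here: V6, I20, I21, L28 (4).
The two groups share no amino acid, so total = 0 + 4 = 4.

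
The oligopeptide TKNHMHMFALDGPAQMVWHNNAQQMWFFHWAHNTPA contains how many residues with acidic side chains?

The acidic residues are Asp (D) and Glu (E), whose side chains end in a carboxylate group.
Matching residues: D11.

1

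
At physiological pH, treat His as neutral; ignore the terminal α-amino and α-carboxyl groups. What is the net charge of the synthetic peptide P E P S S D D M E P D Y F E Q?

-6

The side chains ionized at physiological pH are Lys/Arg (+1) and Asp/Glu (−1); with His treated as neutral, nothing else contributes.
Positive (K, R): none → +0.
Negative (D, E): E2, D6, D7, E9, D11, E14 → −6.
Net charge = (+0) + (−6) = −6.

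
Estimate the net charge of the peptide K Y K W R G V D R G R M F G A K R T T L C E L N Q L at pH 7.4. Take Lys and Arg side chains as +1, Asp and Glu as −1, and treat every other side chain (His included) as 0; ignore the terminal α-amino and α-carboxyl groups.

Positive (K, R): K1, K3, R5, R9, R11, K16, R17 → +7.
Negative (D, E): D8, E22 → −2.
Net charge = (+7) + (−2) = +5.

+5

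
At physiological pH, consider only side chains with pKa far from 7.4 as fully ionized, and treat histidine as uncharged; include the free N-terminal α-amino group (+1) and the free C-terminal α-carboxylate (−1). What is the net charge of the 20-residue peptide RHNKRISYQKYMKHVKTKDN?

+6

The side chains ionized at physiological pH are Lys/Arg (+1) and Asp/Glu (−1); with His treated as neutral, nothing else contributes.
Positive (K, R): R1, K4, R5, K10, K13, K16, K18 → +7.
Negative (D, E): D19 → −1.
The N-terminus (+1) and C-terminus (−1) cancel.
Net charge = (+7) + (−1) = +6.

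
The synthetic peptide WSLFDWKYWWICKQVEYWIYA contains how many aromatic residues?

F, W, and Y each carry an aromatic ring on the side chain.
Matching residues: W1, F4, W6, Y8, W9, W10, Y17, W18, Y20.

9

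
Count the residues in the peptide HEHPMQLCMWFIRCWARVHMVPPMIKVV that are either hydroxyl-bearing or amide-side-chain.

Hydroxyl-bearing: S, T, Y. Amide-side-chain: N, Q.
Hydroxyl-bearing residues here: none (0).
Amide-side-chain residues here: Q6 (1).
The two groups share no amino acid, so total = 0 + 1 = 1.

1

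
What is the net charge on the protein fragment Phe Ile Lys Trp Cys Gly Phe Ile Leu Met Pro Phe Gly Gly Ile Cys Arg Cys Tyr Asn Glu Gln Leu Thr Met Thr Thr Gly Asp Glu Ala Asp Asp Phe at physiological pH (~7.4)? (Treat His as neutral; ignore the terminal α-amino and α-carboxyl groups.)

Near pH 7.4, K and R contribute +1 each, D and E contribute −1 each, and every other side chain (His included, as stated) is uncharged.
Positive (K, R): Lys3, Arg17 → +2.
Negative (D, E): Glu21, Asp29, Glu30, Asp32, Asp33 → −5.
Net charge = (+2) + (−5) = −3.

-3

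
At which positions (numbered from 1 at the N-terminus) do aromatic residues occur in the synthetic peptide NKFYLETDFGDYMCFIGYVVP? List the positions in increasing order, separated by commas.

3, 4, 9, 12, 15, 18

F, W, and Y each carry an aromatic ring on the side chain.
Matching residues: F3, Y4, F9, Y12, F15, Y18.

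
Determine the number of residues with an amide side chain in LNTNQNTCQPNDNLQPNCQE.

Asparagine (N) and glutamine (Q) have uncharged amide side chains.
Matching residues: N2, N4, Q5, N6, Q9, N11, N13, Q15, N17, Q19.

10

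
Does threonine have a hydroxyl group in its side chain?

The –OH-bearing residues are Ser, Thr (aliphatic alcohols), and Tyr (phenol).
Threonine is in this group.

Yes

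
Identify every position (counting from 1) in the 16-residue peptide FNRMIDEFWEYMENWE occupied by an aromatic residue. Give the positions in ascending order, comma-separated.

1, 8, 9, 11, 15

Phenylalanine (F), tryptophan (W), and tyrosine (Y) have aromatic ring side chains.
Matching residues: F1, F8, W9, Y11, W15.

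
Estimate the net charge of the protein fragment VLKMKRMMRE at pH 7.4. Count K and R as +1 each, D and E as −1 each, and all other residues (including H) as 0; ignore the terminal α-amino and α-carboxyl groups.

+3

Positive (K, R): K3, K5, R6, R9 → +4.
Negative (D, E): E10 → −1.
Net charge = (+4) + (−1) = +3.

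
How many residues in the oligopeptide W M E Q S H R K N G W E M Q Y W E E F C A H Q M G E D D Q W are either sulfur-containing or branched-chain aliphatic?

Sulfur-containing: C, M. Branched-chain aliphatic: I, L, V.
Sulfur-containing residues here: M2, M13, C20, M24 (4).
Branched-chain aliphatic residues here: none (0).
The two groups share no amino acid, so total = 4 + 0 = 4.

4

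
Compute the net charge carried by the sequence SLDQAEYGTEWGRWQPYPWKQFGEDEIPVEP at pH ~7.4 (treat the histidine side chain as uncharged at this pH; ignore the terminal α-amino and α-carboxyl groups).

-5

At pH ~7.4 the Lys and Arg side chains are protonated (+1), the Asp and Glu side chains are deprotonated (−1), and with His taken as neutral all other side chains carry no charge.
Positive (K, R): R13, K20 → +2.
Negative (D, E): D3, E6, E10, E24, D25, E26, E30 → −7.
Net charge = (+2) + (−7) = −5.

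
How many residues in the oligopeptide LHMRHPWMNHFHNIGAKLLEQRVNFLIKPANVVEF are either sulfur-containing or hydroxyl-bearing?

Sulfur-containing: C, M. Hydroxyl-bearing: S, T, Y.
Sulfur-containing residues here: M3, M8 (2).
Hydroxyl-bearing residues here: none (0).
The two groups share no amino acid, so total = 2 + 0 = 2.

2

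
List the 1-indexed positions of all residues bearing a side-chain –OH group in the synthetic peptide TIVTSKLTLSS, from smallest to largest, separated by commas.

1, 4, 5, 8, 10, 11

Serine (S), threonine (T), and tyrosine (Y) each carry a hydroxyl group on the side chain.
Matching residues: T1, T4, S5, T8, S10, S11.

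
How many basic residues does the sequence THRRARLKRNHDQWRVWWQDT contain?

8

The basic amino acids are Lys (K), Arg (R), and His (H).
Matching residues: H2, R3, R4, R6, K8, R9, H11, R15.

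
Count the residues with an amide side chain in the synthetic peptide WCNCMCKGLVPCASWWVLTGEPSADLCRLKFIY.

Only N (asparagine) and Q (glutamine) carry a side-chain carboxamide.
Matching residues: N3.

1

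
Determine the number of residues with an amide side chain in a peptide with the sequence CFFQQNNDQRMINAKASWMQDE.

7

Asparagine (N) and glutamine (Q) have uncharged amide side chains.
Matching residues: Q4, Q5, N6, N7, Q9, N13, Q20.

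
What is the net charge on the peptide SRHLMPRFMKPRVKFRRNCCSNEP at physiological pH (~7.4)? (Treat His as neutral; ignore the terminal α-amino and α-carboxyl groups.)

Near pH 7.4, K and R contribute +1 each, D and E contribute −1 each, and every other side chain (His included, as stated) is uncharged.
Positive (K, R): R2, R7, K10, R12, K14, R16, R17 → +7.
Negative (D, E): E23 → −1.
Net charge = (+7) + (−1) = +6.

+6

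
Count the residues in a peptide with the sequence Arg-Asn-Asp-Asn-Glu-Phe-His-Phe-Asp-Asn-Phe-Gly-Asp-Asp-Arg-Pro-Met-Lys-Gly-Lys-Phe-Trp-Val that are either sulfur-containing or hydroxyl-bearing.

1

Sulfur-containing: C, M. Hydroxyl-bearing: S, T, Y.
Sulfur-containing residues here: Met17 (1).
Hydroxyl-bearing residues here: none (0).
The two groups share no amino acid, so total = 1 + 0 = 1.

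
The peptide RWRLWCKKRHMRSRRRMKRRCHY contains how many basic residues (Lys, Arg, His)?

14

Matching residues: R1, R3, K7, K8, R9, H10, R12, R14, R15, R16, K18, R19, R20, H22.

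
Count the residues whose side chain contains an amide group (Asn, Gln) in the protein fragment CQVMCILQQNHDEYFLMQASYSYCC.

Matching residues: Q2, Q8, Q9, N10, Q18.

5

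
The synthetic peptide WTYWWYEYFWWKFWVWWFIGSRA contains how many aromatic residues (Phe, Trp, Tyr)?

Matching residues: W1, Y3, W4, W5, Y6, Y8, F9, W10, W11, F13, W14, W16, W17, F18.

14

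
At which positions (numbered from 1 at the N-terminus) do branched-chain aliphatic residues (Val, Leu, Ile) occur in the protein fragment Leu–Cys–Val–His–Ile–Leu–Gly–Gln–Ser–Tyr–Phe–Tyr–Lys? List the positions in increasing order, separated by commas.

1, 3, 5, 6

Matching residues: Leu1, Val3, Ile5, Leu6.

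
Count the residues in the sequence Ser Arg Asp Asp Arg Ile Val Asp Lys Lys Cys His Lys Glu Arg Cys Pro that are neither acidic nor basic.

Acidic: D, E. Basic: K, R, H. All other residues are neither.
Matching residues: Ser1, Ile6, Val7, Cys11, Cys16, Pro17.

6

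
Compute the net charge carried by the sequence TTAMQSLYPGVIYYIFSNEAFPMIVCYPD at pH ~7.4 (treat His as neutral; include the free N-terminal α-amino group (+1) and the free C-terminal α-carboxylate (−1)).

At pH ~7.4 the Lys and Arg side chains are protonated (+1), the Asp and Glu side chains are deprotonated (−1), and with His taken as neutral all other side chains carry no charge.
Positive (K, R): none → +0.
Negative (D, E): E19, D29 → −2.
The N-terminus (+1) and C-terminus (−1) cancel.
Net charge = (+0) + (−2) = −2.

-2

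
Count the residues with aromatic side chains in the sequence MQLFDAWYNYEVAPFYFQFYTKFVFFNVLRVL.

12

F, W, and Y each carry an aromatic ring on the side chain.
Matching residues: F4, W7, Y8, Y10, F15, Y16, F17, F19, Y20, F23, F25, F26.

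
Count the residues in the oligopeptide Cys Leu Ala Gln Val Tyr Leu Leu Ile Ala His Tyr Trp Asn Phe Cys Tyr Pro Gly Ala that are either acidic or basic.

1

Acidic: D, E. Basic: H, K, R.
Acidic residues here: none (0).
Basic residues here: His11 (1).
The two groups share no amino acid, so total = 0 + 1 = 1.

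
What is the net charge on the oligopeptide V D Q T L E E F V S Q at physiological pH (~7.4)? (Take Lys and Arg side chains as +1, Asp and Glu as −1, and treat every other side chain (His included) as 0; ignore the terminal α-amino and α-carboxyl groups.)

Positive (K, R): none → +0.
Negative (D, E): D2, E6, E7 → −3.
Net charge = (+0) + (−3) = −3.

-3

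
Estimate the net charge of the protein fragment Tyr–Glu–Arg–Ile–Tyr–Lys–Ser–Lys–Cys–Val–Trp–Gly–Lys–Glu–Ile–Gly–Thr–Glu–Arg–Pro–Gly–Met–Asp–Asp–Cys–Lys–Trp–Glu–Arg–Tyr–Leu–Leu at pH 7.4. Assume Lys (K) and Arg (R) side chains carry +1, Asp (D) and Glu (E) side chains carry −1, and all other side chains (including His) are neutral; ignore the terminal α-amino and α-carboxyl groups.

Positive (K, R): Arg3, Lys6, Lys8, Lys13, Arg19, Lys26, Arg29 → +7.
Negative (D, E): Glu2, Glu14, Glu18, Asp23, Asp24, Glu28 → −6.
Net charge = (+7) + (−6) = +1.

+1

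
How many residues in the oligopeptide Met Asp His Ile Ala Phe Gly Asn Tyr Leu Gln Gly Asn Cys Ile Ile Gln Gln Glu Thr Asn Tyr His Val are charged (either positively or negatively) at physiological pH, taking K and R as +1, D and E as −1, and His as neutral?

Charged side chains at pH ~7.4: K, R (positive); D, E (negative).
Matching residues: Asp2, Glu19.

2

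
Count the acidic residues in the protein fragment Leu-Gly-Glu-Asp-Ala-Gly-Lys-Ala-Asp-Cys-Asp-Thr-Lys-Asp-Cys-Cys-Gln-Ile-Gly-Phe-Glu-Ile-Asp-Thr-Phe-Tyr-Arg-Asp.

Aspartate (D) and glutamate (E) have carboxylic-acid side chains and are the acidic amino acids.
Matching residues: Glu3, Asp4, Asp9, Asp11, Asp14, Glu21, Asp23, Asp28.

8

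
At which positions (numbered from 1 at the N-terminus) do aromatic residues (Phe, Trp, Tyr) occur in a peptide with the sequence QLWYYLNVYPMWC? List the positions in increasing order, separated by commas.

Matching residues: W3, Y4, Y5, Y9, W12.

3, 4, 5, 9, 12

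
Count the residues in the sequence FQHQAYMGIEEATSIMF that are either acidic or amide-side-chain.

Acidic: D, E. Amide-side-chain: N, Q.
Acidic residues here: E10, E11 (2).
Amide-side-chain residues here: Q2, Q4 (2).
The two groups share no amino acid, so total = 2 + 2 = 4.

4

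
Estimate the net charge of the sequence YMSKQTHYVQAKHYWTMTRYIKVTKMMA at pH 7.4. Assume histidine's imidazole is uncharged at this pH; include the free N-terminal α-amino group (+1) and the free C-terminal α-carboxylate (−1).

+5

Near pH 7.4, K and R contribute +1 each, D and E contribute −1 each, and every other side chain (His included, as stated) is uncharged.
Positive (K, R): K4, K12, R19, K22, K25 → +5.
Negative (D, E): none → −0.
The N-terminus (+1) and C-terminus (−1) cancel.
Net charge = (+5) + (−0) = +5.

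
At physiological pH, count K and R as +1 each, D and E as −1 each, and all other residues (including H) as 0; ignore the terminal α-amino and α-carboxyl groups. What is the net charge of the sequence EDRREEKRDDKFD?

Positive (K, R): R3, R4, K7, R8, K11 → +5.
Negative (D, E): E1, D2, E5, E6, D9, D10, D13 → −7.
Net charge = (+5) + (−7) = −2.

-2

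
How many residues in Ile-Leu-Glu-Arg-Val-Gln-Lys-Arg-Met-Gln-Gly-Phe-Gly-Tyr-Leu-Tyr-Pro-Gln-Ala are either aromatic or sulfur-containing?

4

Aromatic: F, W, Y. Sulfur-containing: C, M.
Aromatic residues here: Phe12, Tyr14, Tyr16 (3).
Sulfur-containing residues here: Met9 (1).
The two groups share no amino acid, so total = 3 + 1 = 4.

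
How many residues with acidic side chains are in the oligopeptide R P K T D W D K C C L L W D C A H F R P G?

Aspartate (D) and glutamate (E) have carboxylic-acid side chains and are the acidic amino acids.
Matching residues: D5, D7, D14.

3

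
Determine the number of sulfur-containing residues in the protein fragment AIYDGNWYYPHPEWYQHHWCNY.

1

The sulfur-bearing residues are cysteine (–SH) and methionine (–S–CH₃).
Matching residues: C20.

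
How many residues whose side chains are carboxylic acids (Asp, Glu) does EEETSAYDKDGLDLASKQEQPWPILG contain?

Matching residues: E1, E2, E3, D8, D10, D13, E19.

7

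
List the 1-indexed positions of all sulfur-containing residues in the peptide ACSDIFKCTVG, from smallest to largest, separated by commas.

2, 8

Cysteine (C, thiol) and methionine (M, thioether) are the two sulfur-containing amino acids.
Matching residues: C2, C8.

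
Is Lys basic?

The basic amino acids are Lys (K), Arg (R), and His (H).
Lysine is in this group.

Yes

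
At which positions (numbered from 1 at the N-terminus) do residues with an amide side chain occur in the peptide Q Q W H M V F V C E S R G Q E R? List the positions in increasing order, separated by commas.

The amide-side-chain residues are Asn (N) and Gln (Q).
Matching residues: Q1, Q2, Q14.

1, 2, 14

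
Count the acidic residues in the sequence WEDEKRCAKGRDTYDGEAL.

The acidic residues are Asp (D) and Glu (E), whose side chains end in a carboxylate group.
Matching residues: E2, D3, E4, D12, D15, E17.

6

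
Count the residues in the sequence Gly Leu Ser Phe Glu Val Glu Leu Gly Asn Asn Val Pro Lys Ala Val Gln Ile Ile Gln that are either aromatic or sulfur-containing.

1

Aromatic: F, W, Y. Sulfur-containing: C, M.
Aromatic residues here: Phe4 (1).
Sulfur-containing residues here: none (0).
The two groups share no amino acid, so total = 1 + 0 = 1.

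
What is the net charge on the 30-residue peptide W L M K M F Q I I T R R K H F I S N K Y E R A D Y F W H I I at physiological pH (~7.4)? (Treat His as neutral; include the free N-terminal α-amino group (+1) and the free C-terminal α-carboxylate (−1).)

The side chains ionized at physiological pH are Lys/Arg (+1) and Asp/Glu (−1); with His treated as neutral, nothing else contributes.
Positive (K, R): K4, R11, R12, K13, K19, R22 → +6.
Negative (D, E): E21, D24 → −2.
The N-terminus (+1) and C-terminus (−1) cancel.
Net charge = (+6) + (−2) = +4.

+4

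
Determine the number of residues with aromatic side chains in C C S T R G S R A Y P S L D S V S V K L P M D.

1

The aromatic amino acids are Phe (F, benzyl), Trp (W, indole), and Tyr (Y, phenol).
Matching residues: Y10.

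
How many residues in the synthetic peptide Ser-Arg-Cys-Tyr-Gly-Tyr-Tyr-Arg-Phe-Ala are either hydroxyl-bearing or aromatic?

Hydroxyl-bearing: S, T, Y. Aromatic: F, W, Y.
Hydroxyl-bearing residues here: Ser1, Tyr4, Tyr6, Tyr7 (4).
Aromatic residues here: Tyr4, Tyr6, Tyr7, Phe9 (4).
Y is in both groups, so the 3 Y residues must not be double-counted.
Total = 4 + 4 − 3 = 5.

5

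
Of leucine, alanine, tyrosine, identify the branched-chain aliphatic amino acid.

leucine

Valine (V), leucine (L), and isoleucine (I) are the branched-chain amino acids.
Of the listed options, only leucine belongs to this group.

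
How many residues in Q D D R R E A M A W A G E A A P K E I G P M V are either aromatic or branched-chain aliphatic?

3

Aromatic: F, W, Y. Branched-chain aliphatic: I, L, V.
Aromatic residues here: W10 (1).
Branched-chain aliphatic residues here: I19, V23 (2).
The two groups share no amino acid, so total = 1 + 2 = 3.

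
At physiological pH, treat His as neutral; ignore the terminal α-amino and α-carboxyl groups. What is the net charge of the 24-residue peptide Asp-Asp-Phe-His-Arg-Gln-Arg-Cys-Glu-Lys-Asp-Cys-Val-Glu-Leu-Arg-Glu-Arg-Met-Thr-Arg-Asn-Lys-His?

Near pH 7.4, K and R contribute +1 each, D and E contribute −1 each, and every other side chain (His included, as stated) is uncharged.
Positive (K, R): Arg5, Arg7, Lys10, Arg16, Arg18, Arg21, Lys23 → +7.
Negative (D, E): Asp1, Asp2, Glu9, Asp11, Glu14, Glu17 → −6.
Net charge = (+7) + (−6) = +1.

+1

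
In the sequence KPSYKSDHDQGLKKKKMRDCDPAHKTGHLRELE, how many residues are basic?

K, R, and H are the three residues with basic side chains (ε-amine, guanidinium, and imidazole respectively).
Matching residues: K1, K5, H8, K13, K14, K15, K16, R18, H24, K25, H28, R30.

12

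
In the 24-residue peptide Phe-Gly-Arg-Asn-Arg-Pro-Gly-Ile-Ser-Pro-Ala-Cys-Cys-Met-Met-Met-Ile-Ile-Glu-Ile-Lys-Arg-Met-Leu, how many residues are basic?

K, R, and H are the three residues with basic side chains (ε-amine, guanidinium, and imidazole respectively).
Matching residues: Arg3, Arg5, Lys21, Arg22.

4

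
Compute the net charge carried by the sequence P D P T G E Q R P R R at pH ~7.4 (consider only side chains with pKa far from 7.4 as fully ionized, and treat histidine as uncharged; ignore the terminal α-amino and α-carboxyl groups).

+1

At pH ~7.4 the Lys and Arg side chains are protonated (+1), the Asp and Glu side chains are deprotonated (−1), and with His taken as neutral all other side chains carry no charge.
Positive (K, R): R8, R10, R11 → +3.
Negative (D, E): D2, E6 → −2.
Net charge = (+3) + (−2) = +1.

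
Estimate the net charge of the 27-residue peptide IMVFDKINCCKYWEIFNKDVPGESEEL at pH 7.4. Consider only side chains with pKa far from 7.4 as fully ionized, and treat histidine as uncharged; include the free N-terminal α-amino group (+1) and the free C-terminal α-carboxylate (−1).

Near pH 7.4, K and R contribute +1 each, D and E contribute −1 each, and every other side chain (His included, as stated) is uncharged.
Positive (K, R): K6, K11, K18 → +3.
Negative (D, E): D5, E14, D19, E23, E25, E26 → −6.
The N-terminus (+1) and C-terminus (−1) cancel.
Net charge = (+3) + (−6) = −3.

-3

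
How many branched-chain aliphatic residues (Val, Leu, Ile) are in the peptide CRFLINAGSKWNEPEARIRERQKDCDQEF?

Matching residues: L4, I5, I18.

3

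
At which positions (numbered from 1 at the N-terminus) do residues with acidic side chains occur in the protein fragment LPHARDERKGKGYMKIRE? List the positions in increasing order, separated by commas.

6, 7, 18

Aspartate (D) and glutamate (E) have carboxylic-acid side chains and are the acidic amino acids.
Matching residues: D6, E7, E18.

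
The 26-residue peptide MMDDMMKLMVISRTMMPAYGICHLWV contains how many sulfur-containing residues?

8

Cysteine (C, thiol) and methionine (M, thioether) are the two sulfur-containing amino acids.
Matching residues: M1, M2, M5, M6, M9, M15, M16, C22.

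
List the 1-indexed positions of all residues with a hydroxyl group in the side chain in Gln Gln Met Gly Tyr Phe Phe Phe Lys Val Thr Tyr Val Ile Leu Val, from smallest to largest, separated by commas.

5, 11, 12

The –OH-bearing residues are Ser, Thr (aliphatic alcohols), and Tyr (phenol).
Matching residues: Tyr5, Thr11, Tyr12.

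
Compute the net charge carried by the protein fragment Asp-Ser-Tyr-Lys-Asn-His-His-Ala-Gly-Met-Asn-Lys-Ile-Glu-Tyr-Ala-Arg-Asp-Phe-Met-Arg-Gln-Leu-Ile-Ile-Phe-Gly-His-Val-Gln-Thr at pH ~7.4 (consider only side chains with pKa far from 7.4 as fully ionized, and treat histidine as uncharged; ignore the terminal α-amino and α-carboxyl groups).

+1

The side chains ionized at physiological pH are Lys/Arg (+1) and Asp/Glu (−1); with His treated as neutral, nothing else contributes.
Positive (K, R): Lys4, Lys12, Arg17, Arg21 → +4.
Negative (D, E): Asp1, Glu14, Asp18 → −3.
Net charge = (+4) + (−3) = +1.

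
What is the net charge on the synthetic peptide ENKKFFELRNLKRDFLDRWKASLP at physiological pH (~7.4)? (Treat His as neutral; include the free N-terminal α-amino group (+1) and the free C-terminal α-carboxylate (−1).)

+3

The side chains ionized at physiological pH are Lys/Arg (+1) and Asp/Glu (−1); with His treated as neutral, nothing else contributes.
Positive (K, R): K3, K4, R9, K12, R13, R18, K20 → +7.
Negative (D, E): E1, E7, D14, D17 → −4.
The N-terminus (+1) and C-terminus (−1) cancel.
Net charge = (+7) + (−4) = +3.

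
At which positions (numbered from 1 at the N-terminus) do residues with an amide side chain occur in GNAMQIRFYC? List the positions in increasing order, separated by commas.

2, 5

Only N (asparagine) and Q (glutamine) carry a side-chain carboxamide.
Matching residues: N2, Q5.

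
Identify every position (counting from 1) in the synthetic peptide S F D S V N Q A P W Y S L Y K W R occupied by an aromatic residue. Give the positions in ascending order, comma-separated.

2, 10, 11, 14, 16

Phenylalanine (F), tryptophan (W), and tyrosine (Y) have aromatic ring side chains.
Matching residues: F2, W10, Y11, Y14, W16.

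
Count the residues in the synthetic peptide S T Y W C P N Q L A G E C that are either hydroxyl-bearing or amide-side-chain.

Hydroxyl-bearing: S, T, Y. Amide-side-chain: N, Q.
Hydroxyl-bearing residues here: S1, T2, Y3 (3).
Amide-side-chain residues here: N7, Q8 (2).
The two groups share no amino acid, so total = 3 + 2 = 5.

5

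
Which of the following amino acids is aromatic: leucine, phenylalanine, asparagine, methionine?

F, W, and Y each carry an aromatic ring on the side chain.
Of the listed options, only phenylalanine belongs to this group.

phenylalanine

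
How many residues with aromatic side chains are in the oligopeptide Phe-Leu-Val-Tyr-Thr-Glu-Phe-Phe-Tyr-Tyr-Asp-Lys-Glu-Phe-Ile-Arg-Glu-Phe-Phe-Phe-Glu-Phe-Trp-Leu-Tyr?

F, W, and Y each carry an aromatic ring on the side chain.
Matching residues: Phe1, Tyr4, Phe7, Phe8, Tyr9, Tyr10, Phe14, Phe18, Phe19, Phe20, Phe22, Trp23, Tyr25.

13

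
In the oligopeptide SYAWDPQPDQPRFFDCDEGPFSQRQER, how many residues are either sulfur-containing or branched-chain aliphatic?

Sulfur-containing: C, M. Branched-chain aliphatic: I, L, V.
Sulfur-containing residues here: C16 (1).
Branched-chain aliphatic residues here: none (0).
The two groups share no amino acid, so total = 1 + 0 = 1.

1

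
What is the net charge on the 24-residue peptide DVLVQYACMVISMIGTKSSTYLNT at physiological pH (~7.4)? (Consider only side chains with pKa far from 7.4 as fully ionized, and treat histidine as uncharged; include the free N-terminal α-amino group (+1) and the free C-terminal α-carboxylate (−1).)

At pH ~7.4 the Lys and Arg side chains are protonated (+1), the Asp and Glu side chains are deprotonated (−1), and with His taken as neutral all other side chains carry no charge.
Positive (K, R): K17 → +1.
Negative (D, E): D1 → −1.
The N-terminus (+1) and C-terminus (−1) cancel.
Net charge = (+1) + (−1) = 0.

0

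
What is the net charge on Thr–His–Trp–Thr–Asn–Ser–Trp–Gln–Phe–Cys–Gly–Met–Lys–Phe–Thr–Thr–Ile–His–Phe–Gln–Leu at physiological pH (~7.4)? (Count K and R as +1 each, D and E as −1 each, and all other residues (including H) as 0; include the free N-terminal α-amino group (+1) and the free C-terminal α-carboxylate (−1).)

Positive (K, R): Lys13 → +1.
Negative (D, E): none → −0.
The N-terminus (+1) and C-terminus (−1) cancel.
Net charge = (+1) + (−0) = +1.

+1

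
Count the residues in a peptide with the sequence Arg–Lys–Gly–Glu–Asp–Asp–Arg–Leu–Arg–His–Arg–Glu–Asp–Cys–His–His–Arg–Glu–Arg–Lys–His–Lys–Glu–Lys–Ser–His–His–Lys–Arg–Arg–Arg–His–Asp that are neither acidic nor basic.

Acidic: D, E. Basic: K, R, H. All other residues are neither.
Matching residues: Gly3, Leu8, Cys14, Ser25.

4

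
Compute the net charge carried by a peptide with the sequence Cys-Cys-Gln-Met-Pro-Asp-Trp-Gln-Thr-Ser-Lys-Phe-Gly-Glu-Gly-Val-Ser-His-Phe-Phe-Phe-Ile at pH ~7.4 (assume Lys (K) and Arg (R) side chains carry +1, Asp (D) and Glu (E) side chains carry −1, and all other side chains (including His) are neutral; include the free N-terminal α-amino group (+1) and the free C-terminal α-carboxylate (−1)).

-1

Positive (K, R): Lys11 → +1.
Negative (D, E): Asp6, Glu14 → −2.
The N-terminus (+1) and C-terminus (−1) cancel.
Net charge = (+1) + (−2) = −1.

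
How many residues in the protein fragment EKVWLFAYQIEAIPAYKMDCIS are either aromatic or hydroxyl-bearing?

Aromatic: F, W, Y. Hydroxyl-bearing: S, T, Y.
Aromatic residues here: W4, F6, Y8, Y16 (4).
Hydroxyl-bearing residues here: Y8, Y16, S22 (3).
Y is in both groups, so the 2 Y residues must not be double-counted.
Total = 4 + 3 − 2 = 5.

5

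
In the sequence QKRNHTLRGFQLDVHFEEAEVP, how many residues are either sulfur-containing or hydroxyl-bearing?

1

Sulfur-containing: C, M. Hydroxyl-bearing: S, T, Y.
Sulfur-containing residues here: none (0).
Hydroxyl-bearing residues here: T6 (1).
The two groups share no amino acid, so total = 0 + 1 = 1.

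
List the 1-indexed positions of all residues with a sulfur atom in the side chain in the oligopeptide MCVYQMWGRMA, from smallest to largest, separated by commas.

1, 2, 6, 10

Cysteine (C, thiol) and methionine (M, thioether) are the two sulfur-containing amino acids.
Matching residues: M1, C2, M6, M10.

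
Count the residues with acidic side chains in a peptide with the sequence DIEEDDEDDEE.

Only D (aspartate) and E (glutamate) carry a side-chain carboxylic acid.
Matching residues: D1, E3, E4, D5, D6, E7, D8, D9, E10, E11.

10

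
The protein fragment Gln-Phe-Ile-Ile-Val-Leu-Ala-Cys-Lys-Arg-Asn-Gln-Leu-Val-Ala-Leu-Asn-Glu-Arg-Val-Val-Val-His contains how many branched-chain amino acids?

10

V, L, and I make up the branched-chain aliphatic group.
Matching residues: Ile3, Ile4, Val5, Leu6, Leu13, Val14, Leu16, Val20, Val21, Val22.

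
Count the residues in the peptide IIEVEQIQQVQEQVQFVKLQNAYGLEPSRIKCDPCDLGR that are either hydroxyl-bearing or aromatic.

3

Hydroxyl-bearing: S, T, Y. Aromatic: F, W, Y.
Hydroxyl-bearing residues here: Y23, S28 (2).
Aromatic residues here: F16, Y23 (2).
Y is in both groups, so the 1 Y residue must not be double-counted.
Total = 2 + 2 − 1 = 3.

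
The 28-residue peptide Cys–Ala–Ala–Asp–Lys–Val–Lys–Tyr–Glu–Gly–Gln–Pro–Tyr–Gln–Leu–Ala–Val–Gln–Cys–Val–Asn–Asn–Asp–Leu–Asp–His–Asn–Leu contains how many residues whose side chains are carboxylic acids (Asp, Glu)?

Matching residues: Asp4, Glu9, Asp23, Asp25.

4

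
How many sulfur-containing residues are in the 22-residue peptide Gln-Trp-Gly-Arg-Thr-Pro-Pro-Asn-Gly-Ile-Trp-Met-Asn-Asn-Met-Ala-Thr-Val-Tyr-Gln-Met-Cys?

Cysteine (C, thiol) and methionine (M, thioether) are the two sulfur-containing amino acids.
Matching residues: Met12, Met15, Met21, Cys22.

4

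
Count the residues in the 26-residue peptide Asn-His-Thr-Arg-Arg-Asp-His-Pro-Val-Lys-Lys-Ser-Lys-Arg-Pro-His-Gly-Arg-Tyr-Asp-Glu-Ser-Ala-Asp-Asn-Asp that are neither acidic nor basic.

Acidic: D, E. Basic: K, R, H. All other residues are neither.
Matching residues: Asn1, Thr3, Pro8, Val9, Ser12, Pro15, Gly17, Tyr19, Ser22, Ala23, Asn25.

11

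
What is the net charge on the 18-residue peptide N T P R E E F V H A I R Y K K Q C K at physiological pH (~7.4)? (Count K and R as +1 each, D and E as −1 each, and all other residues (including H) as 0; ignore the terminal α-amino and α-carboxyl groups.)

Positive (K, R): R4, R12, K14, K15, K18 → +5.
Negative (D, E): E5, E6 → −2.
Net charge = (+5) + (−2) = +3.

+3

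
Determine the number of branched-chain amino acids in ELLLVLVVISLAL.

10

The BCAAs are Val, Leu, and Ile — aliphatic side chains with a branch point.
Matching residues: L2, L3, L4, V5, L6, V7, V8, I9, L11, L13.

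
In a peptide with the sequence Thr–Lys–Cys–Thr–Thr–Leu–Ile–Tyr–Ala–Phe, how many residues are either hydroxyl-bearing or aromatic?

5

Hydroxyl-bearing: S, T, Y. Aromatic: F, W, Y.
Hydroxyl-bearing residues here: Thr1, Thr4, Thr5, Tyr8 (4).
Aromatic residues here: Tyr8, Phe10 (2).
Y is in both groups, so the 1 Y residue must not be double-counted.
Total = 4 + 2 − 1 = 5.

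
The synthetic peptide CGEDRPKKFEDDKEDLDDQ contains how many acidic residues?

Only D (aspartate) and E (glutamate) carry a side-chain carboxylic acid.
Matching residues: E3, D4, E10, D11, D12, E14, D15, D17, D18.

9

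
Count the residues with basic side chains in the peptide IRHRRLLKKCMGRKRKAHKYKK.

14

K, R, and H are the three residues with basic side chains (ε-amine, guanidinium, and imidazole respectively).
Matching residues: R2, H3, R4, R5, K8, K9, R13, K14, R15, K16, H18, K19, K21, K22.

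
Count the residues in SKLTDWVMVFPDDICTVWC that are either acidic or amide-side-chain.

3

Acidic: D, E. Amide-side-chain: N, Q.
Acidic residues here: D5, D12, D13 (3).
Amide-side-chain residues here: none (0).
The two groups share no amino acid, so total = 3 + 0 = 3.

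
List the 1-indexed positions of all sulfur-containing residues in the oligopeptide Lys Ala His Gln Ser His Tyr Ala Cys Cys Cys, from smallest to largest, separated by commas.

The sulfur-bearing residues are cysteine (–SH) and methionine (–S–CH₃).
Matching residues: Cys9, Cys10, Cys11.

9, 10, 11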